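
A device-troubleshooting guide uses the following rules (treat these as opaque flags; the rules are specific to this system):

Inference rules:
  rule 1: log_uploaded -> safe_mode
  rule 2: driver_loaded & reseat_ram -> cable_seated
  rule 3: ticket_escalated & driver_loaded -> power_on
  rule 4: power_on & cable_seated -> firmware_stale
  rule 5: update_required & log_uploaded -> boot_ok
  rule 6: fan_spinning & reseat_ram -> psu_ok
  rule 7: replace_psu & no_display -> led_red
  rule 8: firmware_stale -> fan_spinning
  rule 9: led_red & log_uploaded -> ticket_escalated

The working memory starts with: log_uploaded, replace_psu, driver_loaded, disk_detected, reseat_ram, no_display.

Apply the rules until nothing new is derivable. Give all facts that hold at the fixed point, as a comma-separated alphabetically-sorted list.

cable_seated, disk_detected, driver_loaded, fan_spinning, firmware_stale, led_red, log_uploaded, no_display, power_on, psu_ok, replace_psu, reseat_ram, safe_mode, ticket_escalated

Round 1 — rule 1, rule 2, rule 7, derive safe_mode, cable_seated, led_red.
Round 2 — rule 9, derive ticket_escalated.
Round 3 — rule 3, derive power_on.
Round 4 — rule 4, derive firmware_stale.
Round 5 — rule 8, derive fan_spinning.
Round 6 — rule 6, derive psu_ok.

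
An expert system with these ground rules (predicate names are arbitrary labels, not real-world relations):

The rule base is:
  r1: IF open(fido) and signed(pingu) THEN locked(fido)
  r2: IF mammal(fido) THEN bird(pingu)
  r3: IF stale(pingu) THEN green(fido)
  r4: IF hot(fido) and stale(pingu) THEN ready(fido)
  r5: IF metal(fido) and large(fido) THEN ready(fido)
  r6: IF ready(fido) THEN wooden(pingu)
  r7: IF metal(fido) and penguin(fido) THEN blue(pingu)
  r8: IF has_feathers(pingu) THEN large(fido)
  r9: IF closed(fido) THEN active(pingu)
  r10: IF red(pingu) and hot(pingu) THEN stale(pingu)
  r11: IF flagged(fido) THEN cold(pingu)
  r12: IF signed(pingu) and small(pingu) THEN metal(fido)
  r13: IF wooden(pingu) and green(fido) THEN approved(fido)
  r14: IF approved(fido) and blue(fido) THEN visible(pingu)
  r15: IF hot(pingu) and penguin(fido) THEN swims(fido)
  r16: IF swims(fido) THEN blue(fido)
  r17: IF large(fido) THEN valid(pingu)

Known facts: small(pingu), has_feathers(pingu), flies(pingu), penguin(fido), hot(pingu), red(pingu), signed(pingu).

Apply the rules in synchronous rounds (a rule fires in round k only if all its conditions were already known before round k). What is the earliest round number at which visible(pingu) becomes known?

5

[1] r8 [IF has_feathers(pingu) THEN large(fido)]; r10 [IF red(pingu) and hot(pingu) THEN stale(pingu)]; r12 [IF signed(pingu) and small(pingu) THEN metal(fido)]; r15 [IF hot(pingu) and penguin(fido) THEN swims(fido)]. ⇒ new: large(fido), stale(pingu), metal(fido), swims(fido).
[2] r3 [IF stale(pingu) THEN green(fido)]; r5 [IF metal(fido) and large(fido) THEN ready(fido)]; r7 [IF metal(fido) and penguin(fido) THEN blue(pingu)]; r16 [IF swims(fido) THEN blue(fido)]; r17 [IF large(fido) THEN valid(pingu)]. ⇒ new: green(fido), ready(fido), blue(pingu), blue(fido), valid(pingu).
[3] r6 [IF ready(fido) THEN wooden(pingu)]. ⇒ new: wooden(pingu).
[4] r13 [IF wooden(pingu) and green(fido) THEN approved(fido)]. ⇒ new: approved(fido).
[5] r14 [IF approved(fido) and blue(fido) THEN visible(pingu)]. ⇒ new: visible(pingu).
visible(pingu) first appears in round 5.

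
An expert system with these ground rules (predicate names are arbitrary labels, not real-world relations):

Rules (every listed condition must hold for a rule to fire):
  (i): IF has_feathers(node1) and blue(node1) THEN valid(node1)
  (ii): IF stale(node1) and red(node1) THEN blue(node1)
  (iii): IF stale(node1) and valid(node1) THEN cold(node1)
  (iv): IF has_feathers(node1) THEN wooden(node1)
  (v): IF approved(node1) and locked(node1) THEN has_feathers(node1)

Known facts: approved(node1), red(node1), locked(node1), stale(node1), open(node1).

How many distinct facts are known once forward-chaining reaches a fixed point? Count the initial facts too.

10

Round 1: (ii) [IF stale(node1) and red(node1) THEN blue(node1)]; (v) [IF approved(node1) and locked(node1) THEN has_feathers(node1)]. New: blue(node1), has_feathers(node1).
Round 2: (i) [IF has_feathers(node1) and blue(node1) THEN valid(node1)]; (iv) [IF has_feathers(node1) THEN wooden(node1)]. New: valid(node1), wooden(node1).
Round 3: (iii) [IF stale(node1) and valid(node1) THEN cold(node1)]. New: cold(node1).
Closure: {approved(node1), blue(node1), cold(node1), has_feathers(node1), locked(node1), open(node1), red(node1), stale(node1), valid(node1), wooden(node1)} — 10 facts.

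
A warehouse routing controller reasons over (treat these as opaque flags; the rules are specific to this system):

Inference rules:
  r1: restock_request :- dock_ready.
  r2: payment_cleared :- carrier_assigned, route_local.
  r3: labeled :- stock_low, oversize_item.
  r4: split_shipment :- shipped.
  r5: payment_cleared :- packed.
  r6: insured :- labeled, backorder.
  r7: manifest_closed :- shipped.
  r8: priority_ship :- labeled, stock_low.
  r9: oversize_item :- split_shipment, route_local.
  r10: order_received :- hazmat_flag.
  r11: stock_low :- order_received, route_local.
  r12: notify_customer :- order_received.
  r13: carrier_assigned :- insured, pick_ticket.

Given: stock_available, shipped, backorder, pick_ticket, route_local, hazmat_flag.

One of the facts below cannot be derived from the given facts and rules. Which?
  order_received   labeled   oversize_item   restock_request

restock_request

Round 1 fires r4, r7, r10, giving split_shipment, manifest_closed, order_received.
Round 2 fires r9, r11, r12, giving oversize_item, stock_low, notify_customer.
Round 3 fires r3, giving labeled.
Round 4 fires r6, r8, giving insured, priority_ship.
Round 5 fires r13, giving carrier_assigned.
Round 6 fires r2, giving payment_cleared.
Derived: labeled (round 3), order_received (round 1), oversize_item (round 2). restock_request never appears in any round.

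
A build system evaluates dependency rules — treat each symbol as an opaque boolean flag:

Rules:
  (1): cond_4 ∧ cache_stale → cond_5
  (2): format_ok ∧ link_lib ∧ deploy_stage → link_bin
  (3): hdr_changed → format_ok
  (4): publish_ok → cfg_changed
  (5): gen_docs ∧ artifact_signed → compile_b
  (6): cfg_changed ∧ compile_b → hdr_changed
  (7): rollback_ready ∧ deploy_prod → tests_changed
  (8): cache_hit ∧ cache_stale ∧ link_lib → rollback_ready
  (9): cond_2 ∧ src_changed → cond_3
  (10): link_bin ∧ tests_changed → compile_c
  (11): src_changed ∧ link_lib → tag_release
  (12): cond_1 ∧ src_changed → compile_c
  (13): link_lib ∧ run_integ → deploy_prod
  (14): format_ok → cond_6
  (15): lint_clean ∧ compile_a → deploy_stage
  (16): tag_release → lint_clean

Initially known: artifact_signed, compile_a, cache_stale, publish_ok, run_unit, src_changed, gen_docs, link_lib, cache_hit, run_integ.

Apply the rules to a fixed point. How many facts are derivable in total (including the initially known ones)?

23

Round 1 fires (4), (5), (8), (11), (13), giving cfg_changed, compile_b, rollback_ready, tag_release, deploy_prod.
Round 2 fires (6), (7), (16), giving hdr_changed, tests_changed, lint_clean.
Round 3 fires (3), (15), giving format_ok, deploy_stage.
Round 4 fires (2), (14), giving link_bin, cond_6.
Round 5 fires (10), giving compile_c.
Closure: {artifact_signed, cache_hit, cache_stale, cfg_changed, compile_a, compile_b, compile_c, cond_6, deploy_prod, deploy_stage, format_ok, gen_docs, hdr_changed, link_bin, link_lib, lint_clean, publish_ok, rollback_ready, run_integ, run_unit, src_changed, tag_release, tests_changed} — 23 facts.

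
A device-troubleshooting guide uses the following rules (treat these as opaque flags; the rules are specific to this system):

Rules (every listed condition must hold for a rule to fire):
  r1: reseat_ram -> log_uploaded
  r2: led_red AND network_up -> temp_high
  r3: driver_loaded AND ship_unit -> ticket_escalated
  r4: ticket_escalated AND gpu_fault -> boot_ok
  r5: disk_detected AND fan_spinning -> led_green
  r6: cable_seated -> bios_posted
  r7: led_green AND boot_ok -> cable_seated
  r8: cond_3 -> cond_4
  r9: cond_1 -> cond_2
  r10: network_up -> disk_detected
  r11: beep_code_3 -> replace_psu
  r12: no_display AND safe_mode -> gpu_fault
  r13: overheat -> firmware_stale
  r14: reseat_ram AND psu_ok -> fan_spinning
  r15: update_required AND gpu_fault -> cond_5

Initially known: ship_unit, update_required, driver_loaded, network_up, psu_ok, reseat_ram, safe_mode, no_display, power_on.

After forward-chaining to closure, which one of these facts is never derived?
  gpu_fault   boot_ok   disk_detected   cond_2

Round 1 — r1, r3, r10, r12, r14, derive log_uploaded, ticket_escalated, disk_detected, gpu_fault, fan_spinning.
Round 2 — r4, r5, r15, derive boot_ok, led_green, cond_5.
Round 3 — r7, derive cable_seated.
Round 4 — r6, derive bios_posted.
Derived: boot_ok (round 2), gpu_fault (round 1), disk_detected (round 1). cond_2 never appears in any round.

cond_2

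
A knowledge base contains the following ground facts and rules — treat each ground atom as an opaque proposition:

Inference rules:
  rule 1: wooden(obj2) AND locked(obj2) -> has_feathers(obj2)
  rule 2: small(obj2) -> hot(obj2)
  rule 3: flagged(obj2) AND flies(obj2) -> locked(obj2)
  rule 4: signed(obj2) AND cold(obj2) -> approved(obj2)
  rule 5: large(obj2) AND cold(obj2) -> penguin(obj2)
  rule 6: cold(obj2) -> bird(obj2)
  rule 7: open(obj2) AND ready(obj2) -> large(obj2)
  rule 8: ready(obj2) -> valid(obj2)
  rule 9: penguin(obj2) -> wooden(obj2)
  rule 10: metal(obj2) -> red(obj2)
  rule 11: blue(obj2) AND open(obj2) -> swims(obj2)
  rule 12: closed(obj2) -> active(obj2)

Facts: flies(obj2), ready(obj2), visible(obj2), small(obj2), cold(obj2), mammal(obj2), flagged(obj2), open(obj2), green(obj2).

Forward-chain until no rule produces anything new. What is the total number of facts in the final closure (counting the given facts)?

17

Round 1 fires rule 2, rule 3, rule 6, rule 7, rule 8, giving hot(obj2), locked(obj2), bird(obj2), large(obj2), valid(obj2).
Round 2 fires rule 5, giving penguin(obj2).
Round 3 fires rule 9, giving wooden(obj2).
Round 4 fires rule 1, giving has_feathers(obj2).
Closure: {bird(obj2), cold(obj2), flagged(obj2), flies(obj2), green(obj2), has_feathers(obj2), hot(obj2), large(obj2), locked(obj2), mammal(obj2), open(obj2), penguin(obj2), ready(obj2), small(obj2), valid(obj2), visible(obj2), wooden(obj2)} — 17 facts.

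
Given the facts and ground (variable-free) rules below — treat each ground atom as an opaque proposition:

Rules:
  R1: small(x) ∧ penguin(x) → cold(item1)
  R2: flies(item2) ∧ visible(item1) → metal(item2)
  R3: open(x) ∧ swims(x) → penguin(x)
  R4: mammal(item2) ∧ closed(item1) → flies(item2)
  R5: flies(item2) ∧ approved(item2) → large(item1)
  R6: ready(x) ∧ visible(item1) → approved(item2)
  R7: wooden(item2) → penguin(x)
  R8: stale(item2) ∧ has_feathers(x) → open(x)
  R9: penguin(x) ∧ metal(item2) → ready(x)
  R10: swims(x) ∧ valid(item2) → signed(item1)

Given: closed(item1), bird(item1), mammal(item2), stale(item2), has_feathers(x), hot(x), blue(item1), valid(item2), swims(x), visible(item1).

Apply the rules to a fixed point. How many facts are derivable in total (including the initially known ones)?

Round 1: R4 [mammal(item2) ∧ closed(item1) → flies(item2)]; R8 [stale(item2) ∧ has_feathers(x) → open(x)]; R10 [swims(x) ∧ valid(item2) → signed(item1)]. New: flies(item2), open(x), signed(item1).
Round 2: R2 [flies(item2) ∧ visible(item1) → metal(item2)]; R3 [open(x) ∧ swims(x) → penguin(x)]. New: metal(item2), penguin(x).
Round 3: R9 [penguin(x) ∧ metal(item2) → ready(x)]. New: ready(x).
Round 4: R6 [ready(x) ∧ visible(item1) → approved(item2)]. New: approved(item2).
Round 5: R5 [flies(item2) ∧ approved(item2) → large(item1)]. New: large(item1).
Closure: {approved(item2), bird(item1), blue(item1), closed(item1), flies(item2), has_feathers(x), hot(x), large(item1), mammal(item2), metal(item2), open(x), penguin(x), ready(x), signed(item1), stale(item2), swims(x), valid(item2), visible(item1)} — 18 facts.

18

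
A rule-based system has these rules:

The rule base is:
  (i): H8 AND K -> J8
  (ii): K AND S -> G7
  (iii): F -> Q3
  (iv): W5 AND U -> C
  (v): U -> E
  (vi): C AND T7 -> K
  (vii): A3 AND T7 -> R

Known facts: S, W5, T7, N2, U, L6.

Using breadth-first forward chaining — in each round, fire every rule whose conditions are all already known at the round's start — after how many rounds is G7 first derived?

3

Round 1: (iv) [W5 AND U -> C]; (v) [U -> E]. Adds C, E.
Round 2: (vi) [C AND T7 -> K]. Adds K.
Round 3: (ii) [K AND S -> G7]. Adds G7.
G7 first appears in round 3.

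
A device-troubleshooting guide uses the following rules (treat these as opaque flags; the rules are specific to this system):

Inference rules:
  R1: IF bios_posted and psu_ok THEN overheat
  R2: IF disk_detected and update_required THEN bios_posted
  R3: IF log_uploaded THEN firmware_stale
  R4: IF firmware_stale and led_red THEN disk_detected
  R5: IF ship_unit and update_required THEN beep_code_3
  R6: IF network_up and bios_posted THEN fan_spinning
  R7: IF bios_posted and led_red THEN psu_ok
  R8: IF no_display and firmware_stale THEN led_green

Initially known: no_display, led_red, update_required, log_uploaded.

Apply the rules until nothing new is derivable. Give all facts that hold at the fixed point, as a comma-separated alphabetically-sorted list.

[1] R3 [IF log_uploaded THEN firmware_stale]. ⇒ new: firmware_stale.
[2] R4 [IF firmware_stale and led_red THEN disk_detected]; R8 [IF no_display and firmware_stale THEN led_green]. ⇒ new: disk_detected, led_green.
[3] R2 [IF disk_detected and update_required THEN bios_posted]. ⇒ new: bios_posted.
[4] R7 [IF bios_posted and led_red THEN psu_ok]. ⇒ new: psu_ok.
[5] R1 [IF bios_posted and psu_ok THEN overheat]. ⇒ new: overheat.

bios_posted, disk_detected, firmware_stale, led_green, led_red, log_uploaded, no_display, overheat, psu_ok, update_required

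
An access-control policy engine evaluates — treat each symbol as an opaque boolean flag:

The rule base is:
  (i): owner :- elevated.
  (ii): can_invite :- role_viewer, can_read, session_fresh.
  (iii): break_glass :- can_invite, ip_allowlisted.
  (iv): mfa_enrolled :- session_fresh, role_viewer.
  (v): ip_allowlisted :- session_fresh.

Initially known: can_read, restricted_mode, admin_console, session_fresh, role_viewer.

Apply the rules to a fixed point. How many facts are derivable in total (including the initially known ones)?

Round 1: (ii) [can_invite :- role_viewer, can_read, session_fresh.]; (iv) [mfa_enrolled :- session_fresh, role_viewer.]; (v) [ip_allowlisted :- session_fresh.]. New: can_invite, mfa_enrolled, ip_allowlisted.
Round 2: (iii) [break_glass :- can_invite, ip_allowlisted.]. New: break_glass.
Closure: {admin_console, break_glass, can_invite, can_read, ip_allowlisted, mfa_enrolled, restricted_mode, role_viewer, session_fresh} — 9 facts.

9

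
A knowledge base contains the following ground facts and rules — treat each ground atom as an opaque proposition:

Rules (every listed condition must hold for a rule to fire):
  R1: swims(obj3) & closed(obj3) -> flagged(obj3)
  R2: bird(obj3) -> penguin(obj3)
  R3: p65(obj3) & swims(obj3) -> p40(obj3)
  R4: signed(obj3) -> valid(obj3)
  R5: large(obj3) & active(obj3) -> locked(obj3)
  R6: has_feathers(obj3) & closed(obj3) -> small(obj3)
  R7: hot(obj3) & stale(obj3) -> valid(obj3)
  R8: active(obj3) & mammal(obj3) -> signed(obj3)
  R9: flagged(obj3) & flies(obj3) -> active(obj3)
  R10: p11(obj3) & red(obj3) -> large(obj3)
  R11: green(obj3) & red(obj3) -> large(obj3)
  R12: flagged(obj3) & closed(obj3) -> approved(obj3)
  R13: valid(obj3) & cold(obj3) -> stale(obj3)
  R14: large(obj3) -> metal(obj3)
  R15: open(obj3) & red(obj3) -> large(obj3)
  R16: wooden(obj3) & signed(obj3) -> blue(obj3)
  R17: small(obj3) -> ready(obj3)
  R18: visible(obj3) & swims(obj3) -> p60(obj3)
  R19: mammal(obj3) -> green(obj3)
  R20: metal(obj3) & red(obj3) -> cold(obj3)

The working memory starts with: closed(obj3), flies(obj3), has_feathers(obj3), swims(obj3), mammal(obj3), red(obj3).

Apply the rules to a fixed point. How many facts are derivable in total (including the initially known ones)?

19

Round 1: R1 [swims(obj3) & closed(obj3) -> flagged(obj3)]; R6 [has_feathers(obj3) & closed(obj3) -> small(obj3)]; R19 [mammal(obj3) -> green(obj3)]. Adds flagged(obj3), small(obj3), green(obj3).
Round 2: R9 [flagged(obj3) & flies(obj3) -> active(obj3)]; R11 [green(obj3) & red(obj3) -> large(obj3)]; R12 [flagged(obj3) & closed(obj3) -> approved(obj3)]; R17 [small(obj3) -> ready(obj3)]. Adds active(obj3), large(obj3), approved(obj3), ready(obj3).
Round 3: R5 [large(obj3) & active(obj3) -> locked(obj3)]; R8 [active(obj3) & mammal(obj3) -> signed(obj3)]; R14 [large(obj3) -> metal(obj3)]. Adds locked(obj3), signed(obj3), metal(obj3).
Round 4: R4 [signed(obj3) -> valid(obj3)]; R20 [metal(obj3) & red(obj3) -> cold(obj3)]. Adds valid(obj3), cold(obj3).
Round 5: R13 [valid(obj3) & cold(obj3) -> stale(obj3)]. Adds stale(obj3).
Closure: {active(obj3), approved(obj3), closed(obj3), cold(obj3), flagged(obj3), flies(obj3), green(obj3), has_feathers(obj3), large(obj3), locked(obj3), mammal(obj3), metal(obj3), ready(obj3), red(obj3), signed(obj3), small(obj3), stale(obj3), swims(obj3), valid(obj3)} — 19 facts.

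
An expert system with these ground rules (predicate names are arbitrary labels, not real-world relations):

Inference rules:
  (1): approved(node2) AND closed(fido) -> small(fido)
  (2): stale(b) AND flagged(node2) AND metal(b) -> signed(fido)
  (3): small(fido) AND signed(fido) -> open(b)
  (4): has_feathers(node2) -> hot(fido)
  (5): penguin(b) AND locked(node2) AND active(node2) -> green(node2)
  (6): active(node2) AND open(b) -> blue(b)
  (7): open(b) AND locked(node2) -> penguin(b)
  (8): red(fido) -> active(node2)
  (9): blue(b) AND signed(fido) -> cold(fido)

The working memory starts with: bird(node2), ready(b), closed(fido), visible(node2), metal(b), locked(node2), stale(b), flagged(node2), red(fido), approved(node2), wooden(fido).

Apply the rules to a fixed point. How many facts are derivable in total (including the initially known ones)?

[1] (1) [approved(node2) AND closed(fido) -> small(fido)]; (2) [stale(b) AND flagged(node2) AND metal(b) -> signed(fido)]; (8) [red(fido) -> active(node2)]. ⇒ new: small(fido), signed(fido), active(node2).
[2] (3) [small(fido) AND signed(fido) -> open(b)]. ⇒ new: open(b).
[3] (6) [active(node2) AND open(b) -> blue(b)]; (7) [open(b) AND locked(node2) -> penguin(b)]. ⇒ new: blue(b), penguin(b).
[4] (5) [penguin(b) AND locked(node2) AND active(node2) -> green(node2)]; (9) [blue(b) AND signed(fido) -> cold(fido)]. ⇒ new: green(node2), cold(fido).
Closure: {active(node2), approved(node2), bird(node2), blue(b), closed(fido), cold(fido), flagged(node2), green(node2), locked(node2), metal(b), open(b), penguin(b), ready(b), red(fido), signed(fido), small(fido), stale(b), visible(node2), wooden(fido)} — 19 facts.

19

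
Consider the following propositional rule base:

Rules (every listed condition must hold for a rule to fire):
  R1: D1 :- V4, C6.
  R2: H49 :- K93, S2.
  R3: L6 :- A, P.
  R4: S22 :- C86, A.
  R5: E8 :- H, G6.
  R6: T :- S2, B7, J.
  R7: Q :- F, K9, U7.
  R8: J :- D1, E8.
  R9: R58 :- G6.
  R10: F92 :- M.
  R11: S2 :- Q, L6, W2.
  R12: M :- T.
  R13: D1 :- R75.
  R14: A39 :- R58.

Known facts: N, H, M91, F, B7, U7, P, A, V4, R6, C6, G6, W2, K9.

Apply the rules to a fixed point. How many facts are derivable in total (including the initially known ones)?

Round 1: R1 [D1 :- V4, C6.]; R3 [L6 :- A, P.]; R5 [E8 :- H, G6.]; R7 [Q :- F, K9, U7.]; R9 [R58 :- G6.]. New: D1, L6, E8, Q, R58.
Round 2: R8 [J :- D1, E8.]; R11 [S2 :- Q, L6, W2.]; R14 [A39 :- R58.]. New: J, S2, A39.
Round 3: R6 [T :- S2, B7, J.]. New: T.
Round 4: R12 [M :- T.]. New: M.
Round 5: R10 [F92 :- M.]. New: F92.
Closure: {A, A39, B7, C6, D1, E8, F, F92, G6, H, J, K9, L6, M, M91, N, P, Q, R58, R6, S2, T, U7, V4, W2} — 25 facts.

25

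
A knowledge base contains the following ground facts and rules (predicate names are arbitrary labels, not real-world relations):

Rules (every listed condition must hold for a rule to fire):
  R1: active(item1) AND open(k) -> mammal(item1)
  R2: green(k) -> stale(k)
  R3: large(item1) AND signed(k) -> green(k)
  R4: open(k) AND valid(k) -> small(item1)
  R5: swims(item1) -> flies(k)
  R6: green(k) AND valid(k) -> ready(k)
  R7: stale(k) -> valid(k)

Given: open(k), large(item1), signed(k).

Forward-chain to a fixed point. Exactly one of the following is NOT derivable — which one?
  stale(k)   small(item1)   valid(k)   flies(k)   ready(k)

Round 1: R3 [large(item1) AND signed(k) -> green(k)]. Adds green(k).
Round 2: R2 [green(k) -> stale(k)]. Adds stale(k).
Round 3: R7 [stale(k) -> valid(k)]. Adds valid(k).
Round 4: R4 [open(k) AND valid(k) -> small(item1)]; R6 [green(k) AND valid(k) -> ready(k)]. Adds small(item1), ready(k).
Derived: small(item1) (round 4), valid(k) (round 3), ready(k) (round 4), stale(k) (round 2). flies(k) never appears in any round.

flies(k)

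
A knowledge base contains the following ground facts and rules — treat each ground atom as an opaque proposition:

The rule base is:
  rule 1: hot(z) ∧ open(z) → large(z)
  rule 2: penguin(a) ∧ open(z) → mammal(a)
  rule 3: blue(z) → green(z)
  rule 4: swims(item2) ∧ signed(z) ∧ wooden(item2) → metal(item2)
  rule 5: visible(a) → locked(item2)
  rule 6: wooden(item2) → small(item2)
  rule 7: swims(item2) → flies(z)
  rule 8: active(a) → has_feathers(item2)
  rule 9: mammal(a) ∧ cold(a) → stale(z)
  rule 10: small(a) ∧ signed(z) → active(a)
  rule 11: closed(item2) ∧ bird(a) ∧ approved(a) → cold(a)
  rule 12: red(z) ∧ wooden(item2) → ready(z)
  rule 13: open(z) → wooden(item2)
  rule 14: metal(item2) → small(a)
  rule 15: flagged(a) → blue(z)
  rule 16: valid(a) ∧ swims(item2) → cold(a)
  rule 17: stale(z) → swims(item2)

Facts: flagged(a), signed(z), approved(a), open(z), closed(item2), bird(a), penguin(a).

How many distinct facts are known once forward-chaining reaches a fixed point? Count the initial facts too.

Round 1 fires rule 2, rule 11, rule 13, rule 15, giving mammal(a), cold(a), wooden(item2), blue(z).
Round 2 fires rule 3, rule 6, rule 9, giving green(z), small(item2), stale(z).
Round 3 fires rule 17, giving swims(item2).
Round 4 fires rule 4, rule 7, giving metal(item2), flies(z).
Round 5 fires rule 14, giving small(a).
Round 6 fires rule 10, giving active(a).
Round 7 fires rule 8, giving has_feathers(item2).
Closure: {active(a), approved(a), bird(a), blue(z), closed(item2), cold(a), flagged(a), flies(z), green(z), has_feathers(item2), mammal(a), metal(item2), open(z), penguin(a), signed(z), small(a), small(item2), stale(z), swims(item2), wooden(item2)} — 20 facts.

20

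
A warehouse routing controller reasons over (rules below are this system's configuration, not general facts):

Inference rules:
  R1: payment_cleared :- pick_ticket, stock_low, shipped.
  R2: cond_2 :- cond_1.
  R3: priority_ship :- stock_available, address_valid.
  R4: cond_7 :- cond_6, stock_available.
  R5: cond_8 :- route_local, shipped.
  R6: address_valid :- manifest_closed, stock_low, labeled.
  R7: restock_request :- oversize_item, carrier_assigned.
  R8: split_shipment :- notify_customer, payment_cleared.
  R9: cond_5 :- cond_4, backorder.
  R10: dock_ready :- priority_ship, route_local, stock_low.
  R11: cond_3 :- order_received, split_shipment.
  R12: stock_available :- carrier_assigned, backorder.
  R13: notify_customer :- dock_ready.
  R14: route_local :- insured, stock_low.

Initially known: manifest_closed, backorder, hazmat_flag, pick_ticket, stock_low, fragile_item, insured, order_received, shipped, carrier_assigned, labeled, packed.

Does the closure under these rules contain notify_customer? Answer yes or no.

Round 1 — R1, R6, R12, R14, derive payment_cleared, address_valid, stock_available, route_local.
Round 2 — R3, R5, derive priority_ship, cond_8.
Round 3 — R10, derive dock_ready.
Round 4 — R13, derive notify_customer.
Round 5 — R8, derive split_shipment.
Round 6 — R11, derive cond_3.
notify_customer appears in round 4, so it is derivable.

yes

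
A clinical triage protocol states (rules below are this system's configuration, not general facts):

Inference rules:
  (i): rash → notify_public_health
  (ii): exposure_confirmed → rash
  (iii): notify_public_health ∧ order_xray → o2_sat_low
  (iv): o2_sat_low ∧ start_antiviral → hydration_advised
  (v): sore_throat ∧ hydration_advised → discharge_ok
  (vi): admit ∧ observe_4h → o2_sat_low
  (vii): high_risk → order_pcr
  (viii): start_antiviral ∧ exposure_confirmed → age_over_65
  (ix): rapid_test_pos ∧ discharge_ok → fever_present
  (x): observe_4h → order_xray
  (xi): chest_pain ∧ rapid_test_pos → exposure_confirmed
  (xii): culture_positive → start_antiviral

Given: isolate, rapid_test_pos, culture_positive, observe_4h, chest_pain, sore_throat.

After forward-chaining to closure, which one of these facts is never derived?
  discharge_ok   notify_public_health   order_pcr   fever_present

Round 1 fires (x), (xi), (xii), giving order_xray, exposure_confirmed, start_antiviral.
Round 2 fires (ii), (viii), giving rash, age_over_65.
Round 3 fires (i), giving notify_public_health.
Round 4 fires (iii), giving o2_sat_low.
Round 5 fires (iv), giving hydration_advised.
Round 6 fires (v), giving discharge_ok.
Round 7 fires (ix), giving fever_present.
Derived: discharge_ok (round 6), fever_present (round 7), notify_public_health (round 3). order_pcr never appears in any round.

order_pcr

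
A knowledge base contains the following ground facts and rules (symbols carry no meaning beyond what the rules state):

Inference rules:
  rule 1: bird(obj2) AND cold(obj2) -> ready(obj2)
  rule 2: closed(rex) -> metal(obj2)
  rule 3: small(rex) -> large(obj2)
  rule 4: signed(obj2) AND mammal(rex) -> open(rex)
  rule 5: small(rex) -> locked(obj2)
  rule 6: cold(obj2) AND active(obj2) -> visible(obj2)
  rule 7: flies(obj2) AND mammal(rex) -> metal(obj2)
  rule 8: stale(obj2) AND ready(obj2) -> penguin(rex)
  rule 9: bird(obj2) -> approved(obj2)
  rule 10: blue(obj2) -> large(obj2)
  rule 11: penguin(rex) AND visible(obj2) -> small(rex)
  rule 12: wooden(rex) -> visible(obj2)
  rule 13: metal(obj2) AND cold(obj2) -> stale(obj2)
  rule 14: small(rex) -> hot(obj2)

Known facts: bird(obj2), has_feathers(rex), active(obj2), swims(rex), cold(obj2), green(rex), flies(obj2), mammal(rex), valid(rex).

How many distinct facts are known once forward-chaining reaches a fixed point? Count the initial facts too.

19

Round 1 — rule 1, rule 6, rule 7, rule 9, derive ready(obj2), visible(obj2), metal(obj2), approved(obj2).
Round 2 — rule 13, derive stale(obj2).
Round 3 — rule 8, derive penguin(rex).
Round 4 — rule 11, derive small(rex).
Round 5 — rule 3, rule 5, rule 14, derive large(obj2), locked(obj2), hot(obj2).
Closure: {active(obj2), approved(obj2), bird(obj2), cold(obj2), flies(obj2), green(rex), has_feathers(rex), hot(obj2), large(obj2), locked(obj2), mammal(rex), metal(obj2), penguin(rex), ready(obj2), small(rex), stale(obj2), swims(rex), valid(rex), visible(obj2)} — 19 facts.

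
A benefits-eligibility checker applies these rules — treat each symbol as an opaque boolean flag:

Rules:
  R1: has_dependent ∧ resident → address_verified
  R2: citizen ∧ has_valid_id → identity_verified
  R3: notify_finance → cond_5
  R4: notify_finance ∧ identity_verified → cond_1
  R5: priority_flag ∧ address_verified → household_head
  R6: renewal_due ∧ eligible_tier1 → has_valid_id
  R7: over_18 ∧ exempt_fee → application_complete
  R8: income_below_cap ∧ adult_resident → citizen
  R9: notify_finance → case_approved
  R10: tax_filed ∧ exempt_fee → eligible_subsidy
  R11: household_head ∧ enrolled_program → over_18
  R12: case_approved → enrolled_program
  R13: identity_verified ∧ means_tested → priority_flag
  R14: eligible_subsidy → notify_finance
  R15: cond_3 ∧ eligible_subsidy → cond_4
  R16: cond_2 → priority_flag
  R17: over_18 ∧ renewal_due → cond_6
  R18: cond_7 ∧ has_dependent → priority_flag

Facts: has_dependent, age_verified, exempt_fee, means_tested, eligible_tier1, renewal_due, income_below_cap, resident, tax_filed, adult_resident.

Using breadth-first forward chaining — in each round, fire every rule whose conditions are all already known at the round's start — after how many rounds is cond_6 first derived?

6

Round 1: R1 [has_dependent ∧ resident → address_verified]; R6 [renewal_due ∧ eligible_tier1 → has_valid_id]; R8 [income_below_cap ∧ adult_resident → citizen]; R10 [tax_filed ∧ exempt_fee → eligible_subsidy]. New: address_verified, has_valid_id, citizen, eligible_subsidy.
Round 2: R2 [citizen ∧ has_valid_id → identity_verified]; R14 [eligible_subsidy → notify_finance]. New: identity_verified, notify_finance.
Round 3: R3 [notify_finance → cond_5]; R4 [notify_finance ∧ identity_verified → cond_1]; R9 [notify_finance → case_approved]; R13 [identity_verified ∧ means_tested → priority_flag]. New: cond_5, cond_1, case_approved, priority_flag.
Round 4: R5 [priority_flag ∧ address_verified → household_head]; R12 [case_approved → enrolled_program]. New: household_head, enrolled_program.
Round 5: R11 [household_head ∧ enrolled_program → over_18]. New: over_18.
Round 6: R7 [over_18 ∧ exempt_fee → application_complete]; R17 [over_18 ∧ renewal_due → cond_6]. New: application_complete, cond_6.
cond_6 first appears in round 6.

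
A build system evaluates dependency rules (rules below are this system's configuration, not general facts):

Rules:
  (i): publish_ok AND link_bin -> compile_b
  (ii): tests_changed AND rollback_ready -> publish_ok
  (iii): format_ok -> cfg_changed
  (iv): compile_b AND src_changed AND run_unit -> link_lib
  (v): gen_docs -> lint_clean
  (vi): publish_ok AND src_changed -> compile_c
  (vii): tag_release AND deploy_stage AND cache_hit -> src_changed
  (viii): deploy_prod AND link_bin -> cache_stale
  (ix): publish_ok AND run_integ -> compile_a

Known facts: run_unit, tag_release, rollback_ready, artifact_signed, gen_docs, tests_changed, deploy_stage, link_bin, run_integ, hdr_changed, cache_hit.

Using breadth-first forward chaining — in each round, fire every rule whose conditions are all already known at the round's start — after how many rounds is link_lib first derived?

3

Round 1: (ii) [tests_changed AND rollback_ready -> publish_ok]; (v) [gen_docs -> lint_clean]; (vii) [tag_release AND deploy_stage AND cache_hit -> src_changed]. New: publish_ok, lint_clean, src_changed.
Round 2: (i) [publish_ok AND link_bin -> compile_b]; (vi) [publish_ok AND src_changed -> compile_c]; (ix) [publish_ok AND run_integ -> compile_a]. New: compile_b, compile_c, compile_a.
Round 3: (iv) [compile_b AND src_changed AND run_unit -> link_lib]. New: link_lib.
link_lib first appears in round 3.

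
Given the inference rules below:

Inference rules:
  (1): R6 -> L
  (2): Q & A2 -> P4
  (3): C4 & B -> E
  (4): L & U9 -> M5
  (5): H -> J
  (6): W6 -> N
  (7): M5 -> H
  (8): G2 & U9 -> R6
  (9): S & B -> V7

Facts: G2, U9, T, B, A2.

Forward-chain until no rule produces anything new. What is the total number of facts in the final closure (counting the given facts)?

Round 1: (8) [G2 & U9 -> R6]. Adds R6.
Round 2: (1) [R6 -> L]. Adds L.
Round 3: (4) [L & U9 -> M5]. Adds M5.
Round 4: (7) [M5 -> H]. Adds H.
Round 5: (5) [H -> J]. Adds J.
Closure: {A2, B, G2, H, J, L, M5, R6, T, U9} — 10 facts.

10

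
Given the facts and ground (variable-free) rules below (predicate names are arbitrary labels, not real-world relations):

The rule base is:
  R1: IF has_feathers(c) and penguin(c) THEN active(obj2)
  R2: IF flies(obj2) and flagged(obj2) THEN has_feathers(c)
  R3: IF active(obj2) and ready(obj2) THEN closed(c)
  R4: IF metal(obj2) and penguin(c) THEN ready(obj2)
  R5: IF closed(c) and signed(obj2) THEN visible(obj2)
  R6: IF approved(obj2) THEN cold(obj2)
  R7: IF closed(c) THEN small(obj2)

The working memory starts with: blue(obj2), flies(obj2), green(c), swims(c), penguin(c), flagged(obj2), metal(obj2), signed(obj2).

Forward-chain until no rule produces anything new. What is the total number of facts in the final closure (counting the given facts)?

14

Round 1: R2 [IF flies(obj2) and flagged(obj2) THEN has_feathers(c)]; R4 [IF metal(obj2) and penguin(c) THEN ready(obj2)]. Adds has_feathers(c), ready(obj2).
Round 2: R1 [IF has_feathers(c) and penguin(c) THEN active(obj2)]. Adds active(obj2).
Round 3: R3 [IF active(obj2) and ready(obj2) THEN closed(c)]. Adds closed(c).
Round 4: R5 [IF closed(c) and signed(obj2) THEN visible(obj2)]; R7 [IF closed(c) THEN small(obj2)]. Adds visible(obj2), small(obj2).
Closure: {active(obj2), blue(obj2), closed(c), flagged(obj2), flies(obj2), green(c), has_feathers(c), metal(obj2), penguin(c), ready(obj2), signed(obj2), small(obj2), swims(c), visible(obj2)} — 14 facts.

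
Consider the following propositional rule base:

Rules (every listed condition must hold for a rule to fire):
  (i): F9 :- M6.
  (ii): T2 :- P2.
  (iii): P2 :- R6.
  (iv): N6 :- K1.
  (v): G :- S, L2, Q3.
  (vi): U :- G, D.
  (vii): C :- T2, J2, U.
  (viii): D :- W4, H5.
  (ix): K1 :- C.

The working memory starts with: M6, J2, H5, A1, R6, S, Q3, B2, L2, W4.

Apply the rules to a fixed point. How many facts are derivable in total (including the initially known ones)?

Round 1 fires (i), (iii), (v), (viii), giving F9, P2, G, D.
Round 2 fires (ii), (vi), giving T2, U.
Round 3 fires (vii), giving C.
Round 4 fires (ix), giving K1.
Round 5 fires (iv), giving N6.
Closure: {A1, B2, C, D, F9, G, H5, J2, K1, L2, M6, N6, P2, Q3, R6, S, T2, U, W4} — 19 facts.

19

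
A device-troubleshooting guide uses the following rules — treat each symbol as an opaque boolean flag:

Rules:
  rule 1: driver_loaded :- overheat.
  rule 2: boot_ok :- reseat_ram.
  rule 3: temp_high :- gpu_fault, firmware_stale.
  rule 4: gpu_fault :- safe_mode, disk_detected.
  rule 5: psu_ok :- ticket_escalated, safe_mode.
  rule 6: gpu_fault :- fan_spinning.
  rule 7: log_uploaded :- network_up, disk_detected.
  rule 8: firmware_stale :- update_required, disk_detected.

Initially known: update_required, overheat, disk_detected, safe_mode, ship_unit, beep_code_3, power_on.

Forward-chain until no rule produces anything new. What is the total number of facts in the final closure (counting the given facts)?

Round 1 fires rule 1, rule 4, rule 8, giving driver_loaded, gpu_fault, firmware_stale.
Round 2 fires rule 3, giving temp_high.
Closure: {beep_code_3, disk_detected, driver_loaded, firmware_stale, gpu_fault, overheat, power_on, safe_mode, ship_unit, temp_high, update_required} — 11 facts.

11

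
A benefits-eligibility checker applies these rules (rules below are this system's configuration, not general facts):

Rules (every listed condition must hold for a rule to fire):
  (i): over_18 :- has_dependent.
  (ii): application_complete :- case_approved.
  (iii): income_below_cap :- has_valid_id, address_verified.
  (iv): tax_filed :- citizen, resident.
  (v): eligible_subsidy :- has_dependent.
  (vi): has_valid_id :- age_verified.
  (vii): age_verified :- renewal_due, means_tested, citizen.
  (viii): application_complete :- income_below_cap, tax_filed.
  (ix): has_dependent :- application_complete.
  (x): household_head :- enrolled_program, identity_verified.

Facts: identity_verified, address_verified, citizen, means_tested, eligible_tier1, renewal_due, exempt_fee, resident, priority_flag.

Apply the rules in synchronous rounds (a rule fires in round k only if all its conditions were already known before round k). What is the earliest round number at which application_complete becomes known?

Round 1: (iv) [tax_filed :- citizen, resident.]; (vii) [age_verified :- renewal_due, means_tested, citizen.]. New: tax_filed, age_verified.
Round 2: (vi) [has_valid_id :- age_verified.]. New: has_valid_id.
Round 3: (iii) [income_below_cap :- has_valid_id, address_verified.]. New: income_below_cap.
Round 4: (viii) [application_complete :- income_below_cap, tax_filed.]. New: application_complete.
application_complete first appears in round 4.

4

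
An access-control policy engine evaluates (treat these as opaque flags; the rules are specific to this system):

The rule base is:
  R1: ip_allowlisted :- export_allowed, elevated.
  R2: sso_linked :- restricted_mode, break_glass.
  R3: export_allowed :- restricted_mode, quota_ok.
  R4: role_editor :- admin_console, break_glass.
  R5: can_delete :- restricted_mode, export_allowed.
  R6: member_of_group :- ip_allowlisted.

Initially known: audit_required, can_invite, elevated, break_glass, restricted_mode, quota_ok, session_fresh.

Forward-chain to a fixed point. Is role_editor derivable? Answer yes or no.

Round 1: R2 [sso_linked :- restricted_mode, break_glass.]; R3 [export_allowed :- restricted_mode, quota_ok.]. New: sso_linked, export_allowed.
Round 2: R1 [ip_allowlisted :- export_allowed, elevated.]; R5 [can_delete :- restricted_mode, export_allowed.]. New: ip_allowlisted, can_delete.
Round 3: R6 [member_of_group :- ip_allowlisted.]. New: member_of_group.
Fixed point reached. role_editor is concluded only by R4; R4 needs admin_console (never derived).

no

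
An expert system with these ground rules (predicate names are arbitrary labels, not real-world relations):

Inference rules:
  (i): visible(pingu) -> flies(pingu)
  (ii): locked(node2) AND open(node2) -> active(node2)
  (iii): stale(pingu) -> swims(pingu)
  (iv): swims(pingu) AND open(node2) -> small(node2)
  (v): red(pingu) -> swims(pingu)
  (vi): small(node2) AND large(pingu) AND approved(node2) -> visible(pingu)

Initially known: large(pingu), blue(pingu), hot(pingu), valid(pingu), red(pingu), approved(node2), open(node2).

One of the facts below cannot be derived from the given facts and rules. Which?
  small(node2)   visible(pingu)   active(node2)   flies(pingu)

active(node2)

Round 1 fires (v), giving swims(pingu).
Round 2 fires (iv), giving small(node2).
Round 3 fires (vi), giving visible(pingu).
Round 4 fires (i), giving flies(pingu).
Derived: visible(pingu) (round 3), flies(pingu) (round 4), small(node2) (round 2). active(node2) never appears in any round.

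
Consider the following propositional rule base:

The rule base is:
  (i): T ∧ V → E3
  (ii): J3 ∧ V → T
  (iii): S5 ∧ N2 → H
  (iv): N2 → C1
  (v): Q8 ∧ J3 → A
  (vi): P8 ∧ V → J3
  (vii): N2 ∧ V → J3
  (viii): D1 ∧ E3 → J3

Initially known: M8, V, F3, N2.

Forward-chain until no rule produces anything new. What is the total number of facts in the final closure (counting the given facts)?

Round 1: (iv) [N2 → C1]; (vii) [N2 ∧ V → J3]. New: C1, J3.
Round 2: (ii) [J3 ∧ V → T]. New: T.
Round 3: (i) [T ∧ V → E3]. New: E3.
Closure: {C1, E3, F3, J3, M8, N2, T, V} — 8 facts.

8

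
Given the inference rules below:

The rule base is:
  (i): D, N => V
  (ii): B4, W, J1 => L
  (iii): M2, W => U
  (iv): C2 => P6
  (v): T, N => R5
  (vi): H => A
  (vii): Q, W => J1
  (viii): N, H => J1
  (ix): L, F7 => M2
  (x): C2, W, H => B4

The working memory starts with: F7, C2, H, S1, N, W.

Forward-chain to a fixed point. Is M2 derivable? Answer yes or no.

yes

Round 1 fires (iv), (vi), (viii), (x), giving P6, A, J1, B4.
Round 2 fires (ii), giving L.
Round 3 fires (ix), giving M2.
Round 4 fires (iii), giving U.
M2 appears in round 3, so it is derivable.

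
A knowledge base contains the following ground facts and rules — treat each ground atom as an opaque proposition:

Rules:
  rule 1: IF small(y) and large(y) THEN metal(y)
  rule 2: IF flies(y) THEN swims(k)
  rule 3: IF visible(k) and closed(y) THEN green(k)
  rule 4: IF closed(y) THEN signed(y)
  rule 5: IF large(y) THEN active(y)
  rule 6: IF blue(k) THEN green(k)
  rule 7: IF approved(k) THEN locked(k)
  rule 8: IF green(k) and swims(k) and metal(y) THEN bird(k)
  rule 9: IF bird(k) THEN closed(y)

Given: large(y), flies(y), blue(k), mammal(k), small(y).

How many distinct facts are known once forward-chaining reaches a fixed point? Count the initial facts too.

Round 1: rule 1 [IF small(y) and large(y) THEN metal(y)]; rule 2 [IF flies(y) THEN swims(k)]; rule 5 [IF large(y) THEN active(y)]; rule 6 [IF blue(k) THEN green(k)]. Adds metal(y), swims(k), active(y), green(k).
Round 2: rule 8 [IF green(k) and swims(k) and metal(y) THEN bird(k)]. Adds bird(k).
Round 3: rule 9 [IF bird(k) THEN closed(y)]. Adds closed(y).
Round 4: rule 4 [IF closed(y) THEN signed(y)]. Adds signed(y).
Closure: {active(y), bird(k), blue(k), closed(y), flies(y), green(k), large(y), mammal(k), metal(y), signed(y), small(y), swims(k)} — 12 facts.

12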